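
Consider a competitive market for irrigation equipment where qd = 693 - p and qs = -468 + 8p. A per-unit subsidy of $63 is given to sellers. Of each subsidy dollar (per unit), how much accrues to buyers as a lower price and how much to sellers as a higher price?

Buyers gain $56 per unit; sellers gain $7 per unit

Pre-subsidy: 693 - p = -468 + 8p gives p* = 129, q* = 564.
With the subsidy, sellers receive ps = pb + 63 for each unit, where pb is the price buyers pay.
Supply in terms of pb becomes qs = -468 + 8(pb + 63) = 36 + 8pb. Setting this equal to demand: 693 - pb = 36 + 8pb, so pb = 73.
Sellers receive ps = 73 + 63 = 136; q' = 693 − 1·73 = 620.
Buyers' price falls by p* − pb = 129 − 73 = 56; sellers' price rises by ps − p* = 136 − 129 = 7.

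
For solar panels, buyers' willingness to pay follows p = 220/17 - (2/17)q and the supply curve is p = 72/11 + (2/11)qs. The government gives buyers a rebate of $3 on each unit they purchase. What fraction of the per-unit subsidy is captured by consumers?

Pre-subsidy: 220/17 - (2/17)q = 72/11 + (2/11)q gives q* = 299/14 and p* = 73/7.
With the rebate, buyers effectively pay pb = ps − 3, where ps is the price sellers receive.
On the curves, pb = 220/17 - (2/17)q and ps = 72/11 + (2/11)q; the wedge ps − pb = 3 gives 72/11 + (2/11)q − (220/17 - (2/17)q) = 3, so q' = 31.375.
Then pb = 220/17 − (2/17)·31.375 = 9.25 and ps = 72/11 + (2/11)·31.375 = 12.25.
Buyers' price falls by p* − pb = 73/7 − 9.25 = 33/28; sellers' price rises by ps − p* = 12.25 − 73/7 = 51/28.
So consumers capture (33/28)/3 = 11/28 of each unit of subsidy.

Consumer share = 11/28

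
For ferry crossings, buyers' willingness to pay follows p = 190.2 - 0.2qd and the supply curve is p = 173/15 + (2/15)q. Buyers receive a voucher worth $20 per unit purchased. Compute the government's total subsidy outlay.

Pre-subsidy: 190.2 - 0.2q = 173/15 + (2/15)q gives q* = 536 and p* = 83.
With the rebate, buyers effectively pay pb = ps − 20, where ps is the price sellers receive.
On the curves, pb = 190.2 - 0.2q and ps = 173/15 + (2/15)q; the wedge ps − pb = 20 gives 173/15 + (2/15)q − (190.2 - 0.2q) = 20, so q' = 596.
Then pb = 190.2 − 0.2·596 = 71 and ps = 173/15 + (2/15)·596 = 91.
Government outlay = subsidy × quantity = 20 × 596 = 11920.

Government cost = $11920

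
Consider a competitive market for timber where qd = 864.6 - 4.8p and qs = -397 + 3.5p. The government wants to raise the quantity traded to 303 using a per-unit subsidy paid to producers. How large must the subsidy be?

Required subsidy s = 83 per unit

At q = 303, invert demand for the buyer price: pb = (864.6 − 303)/4.8 = 117; invert supply for the seller price: ps = (303 − (-397))/3.5 = 200.
The subsidy must fill the gap: s = ps − pb = 200 − 117 = 83.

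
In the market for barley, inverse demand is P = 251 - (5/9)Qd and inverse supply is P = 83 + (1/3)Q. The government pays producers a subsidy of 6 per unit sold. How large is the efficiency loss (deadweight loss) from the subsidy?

Deadweight loss = 20.25

Pre-subsidy: 251 - (5/9)Q = 83 + (1/3)Q gives Q* = 189 and P* = 146.
With the subsidy, sellers receive Ps = Pb + 6 for each unit, where Pb is the price buyers pay.
On the curves, Pb = 251 - (5/9)Q and Ps = 83 + (1/3)Q; the wedge Ps − Pb = 6 gives 83 + (1/3)Q − (251 - (5/9)Q) = 6, so Q' = 195.75.
Then Pb = 251 − (5/9)·195.75 = 142.25 and Ps = 83 + (1/3)·195.75 = 148.25.
The subsidy expands output by 195.75 − 189 = 6.75 past the efficient level; on those units the gap between marginal cost and willingness to pay runs from 0 up to 6.
DWL = ½ × 6 × 6.75 = 20.25.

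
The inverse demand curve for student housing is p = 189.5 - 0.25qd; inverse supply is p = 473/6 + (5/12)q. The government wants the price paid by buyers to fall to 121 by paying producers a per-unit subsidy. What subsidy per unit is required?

At a buyer price of 121, quantity demanded is 758 − 4·121 = 274.
Sellers supply 274 only when they receive ps = 473/6 + (5/12)·274 = 193.
s = ps − pb = 193 − 121 = 72.

Required subsidy s = 72 per unit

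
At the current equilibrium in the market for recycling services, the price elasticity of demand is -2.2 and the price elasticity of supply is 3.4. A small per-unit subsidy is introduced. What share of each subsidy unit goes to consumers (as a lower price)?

For a small subsidy around the equilibrium, the benefit split depends on the relative slopes, which at a point are proportional to the elasticities.
Buyer share = εs/(εs + |εd|) = 3.4/(3.4 + 2.2) = 17/28; seller share = |εd|/(εs + |εd|) = 11/28.

Consumer share = 17/28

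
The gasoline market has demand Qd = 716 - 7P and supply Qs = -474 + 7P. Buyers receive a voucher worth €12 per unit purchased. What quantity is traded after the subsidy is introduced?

Q' = 163

Pre-subsidy: 716 - 7P = -474 + 7P gives P* = 85, Q* = 121.
With the rebate, buyers effectively pay Pb = Ps − 12, where Ps is the price sellers receive.
Demand in terms of Ps becomes Qd = 716 − 7(Ps − 12) = 800 - 7Ps. Setting this equal to supply: 800 - 7Ps = -474 + 7Ps, so Ps = 91.
Buyers pay Pb = 91 − 12 = 79; Q' = -474 + 7·91 = 163.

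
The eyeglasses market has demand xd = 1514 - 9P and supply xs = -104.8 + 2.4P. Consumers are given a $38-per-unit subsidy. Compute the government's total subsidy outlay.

Government cost = $11704

Pre-subsidy: 1514 - 9P = -104.8 + 2.4P gives P* = 142, x* = 236.
With the rebate, buyers effectively pay Pb = Ps − 38, where Ps is the price sellers receive.
Demand in terms of Ps becomes xd = 1514 − 9(Ps − 38) = 1856 - 9Ps. Setting this equal to supply: 1856 - 9Ps = -104.8 + 2.4Ps, so Ps = 172.
Buyers pay Pb = 172 − 38 = 134; x' = -104.8 + 2.4·172 = 308.
Government outlay = subsidy × quantity = 38 × 308 = 11704.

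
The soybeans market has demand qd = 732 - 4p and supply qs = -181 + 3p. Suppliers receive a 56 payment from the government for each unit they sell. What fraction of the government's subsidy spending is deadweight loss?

Pre-subsidy: 732 - 4p = -181 + 3p gives p* = 913/7, q* = 1472/7.
With the subsidy, sellers receive ps = pb + 56 for each unit, where pb is the price buyers pay.
Supply in terms of pb becomes qs = -181 + 3(pb + 56) = -13 + 3pb. Setting this equal to demand: 732 - 4pb = -13 + 3pb, so pb = 745/7.
Sellers receive ps = 745/7 + 56 = 1137/7; q' = 732 − 4·(745/7) = 2144/7.
ΔCS = ½(1472/7 + 2144/7)(913/7 − 745/7) = 43392/7; ΔPS = ½(1472/7 + 2144/7)(1137/7 − 913/7) = 57856/7.
Government spending = 56 × 2144/7 = 17152.
DWL = ½ × 56 × (2144/7 − 1472/7) = 2688; fraction = 2688 / 17152 = 21/134.

DWL / government spending = 21/134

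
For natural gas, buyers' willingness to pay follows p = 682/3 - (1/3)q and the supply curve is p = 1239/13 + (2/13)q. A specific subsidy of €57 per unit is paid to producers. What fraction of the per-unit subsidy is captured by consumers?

Consumer share = 13/19

Pre-subsidy: 682/3 - (1/3)q = 1239/13 + (2/13)q gives q* = 271 and p* = 137.
With the subsidy, sellers receive ps = pb + 57 for each unit, where pb is the price buyers pay.
On the curves, pb = 682/3 - (1/3)q and ps = 1239/13 + (2/13)q; the wedge ps − pb = 57 gives 1239/13 + (2/13)q − (682/3 - (1/3)q) = 57, so q' = 388.
Then pb = 682/3 − (1/3)·388 = 98 and ps = 1239/13 + (2/13)·388 = 155.
Buyers' price falls by p* − pb = 137 − 98 = 39; sellers' price rises by ps − p* = 155 − 137 = 18.
So consumers capture 39/57 = 13/19 of each unit of subsidy.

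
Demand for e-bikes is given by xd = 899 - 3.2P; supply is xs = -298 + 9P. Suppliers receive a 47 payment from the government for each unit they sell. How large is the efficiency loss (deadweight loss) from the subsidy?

Deadweight loss = 159048/61

Pre-subsidy: 899 - 3.2P = -298 + 9P gives P* = 5985/61, x* = 35687/61.
With the subsidy, sellers receive Ps = Pb + 47 for each unit, where Pb is the price buyers pay.
Supply in terms of Pb becomes xs = -298 + 9(Pb + 47) = 125 + 9Pb. Setting this equal to demand: 899 - 3.2Pb = 125 + 9Pb, so Pb = 3870/61.
Sellers receive Ps = 3870/61 + 47 = 6737/61; x' = 899 − 3.2·(3870/61) = 42455/61.
The subsidy expands output by 42455/61 − 35687/61 = 6768/61 past the efficient level; on those units the gap between marginal cost and willingness to pay runs from 0 up to 47.
DWL = ½ × 47 × 6768/61 = 159048/61.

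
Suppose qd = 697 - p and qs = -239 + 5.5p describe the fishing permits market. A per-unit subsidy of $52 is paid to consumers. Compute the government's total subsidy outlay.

Pre-subsidy: 697 - p = -239 + 5.5p gives p* = 144, q* = 553.
With the rebate, buyers effectively pay pb = ps − 52, where ps is the price sellers receive.
Demand in terms of ps becomes qd = 697 − 1(ps − 52) = 749 - ps. Setting this equal to supply: 749 - ps = -239 + 5.5ps, so ps = 152.
Buyers pay pb = 152 − 52 = 100; q' = -239 + 5.5·152 = 597.
Government outlay = subsidy × quantity = 52 × 597 = 31044.

Government cost = $31044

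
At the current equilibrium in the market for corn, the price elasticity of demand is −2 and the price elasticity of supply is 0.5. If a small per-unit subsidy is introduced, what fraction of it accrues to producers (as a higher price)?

Producer share = 0.8

For a small subsidy around the equilibrium, the benefit split depends on the relative slopes, which at a point are proportional to the elasticities.
Buyer share = εs/(εs + |εd|) = 0.5/(0.5 + 2) = 0.2; seller share = |εd|/(εs + |εd|) = 0.8.
So producers capture 0.8 of the subsidy.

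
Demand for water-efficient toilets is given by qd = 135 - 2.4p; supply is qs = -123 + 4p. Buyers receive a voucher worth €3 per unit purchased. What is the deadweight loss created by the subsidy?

Pre-subsidy: 135 - 2.4p = -123 + 4p gives p* = 40.3125, q* = 38.25.
With the rebate, buyers effectively pay pb = ps − 3, where ps is the price sellers receive.
Demand in terms of ps becomes qd = 135 − 2.4(ps − 3) = 142.2 - 2.4ps. Setting this equal to supply: 142.2 - 2.4ps = -123 + 4ps, so ps = 41.4375.
Buyers pay pb = 41.4375 − 3 = 38.4375; q' = -123 + 4·41.4375 = 42.75.
The subsidy expands output by 42.75 − 38.25 = 4.5 past the efficient level; on those units the gap between marginal cost and willingness to pay runs from 0 up to 3.
DWL = ½ × 3 × 4.5 = 6.75.

Deadweight loss = €6.75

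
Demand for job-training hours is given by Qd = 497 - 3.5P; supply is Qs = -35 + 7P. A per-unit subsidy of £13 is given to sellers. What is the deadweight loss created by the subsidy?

Deadweight loss = 1183/6

Pre-subsidy: 497 - 3.5P = -35 + 7P gives P* = 152/3, Q* = 959/3.
With the subsidy, sellers receive Ps = Pb + 13 for each unit, where Pb is the price buyers pay.
Supply in terms of Pb becomes Qs = -35 + 7(Pb + 13) = 56 + 7Pb. Setting this equal to demand: 497 - 3.5Pb = 56 + 7Pb, so Pb = 42.
Sellers receive Ps = 42 + 13 = 55; Q' = 497 − 3.5·42 = 350.
The subsidy expands output by 350 − 959/3 = 91/3 past the efficient level; on those units the gap between marginal cost and willingness to pay runs from 0 up to 13.
DWL = ½ × 13 × 91/3 = 1183/6.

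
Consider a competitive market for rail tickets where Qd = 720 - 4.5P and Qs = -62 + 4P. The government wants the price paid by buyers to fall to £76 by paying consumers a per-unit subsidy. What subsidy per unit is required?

Required subsidy s = £34 per unit

At a buyer price of 76, quantity demanded is 720 − 4.5·76 = 378.
Sellers supply 378 only when they receive Ps with -62 + 4·Ps = 378, i.e. Ps = 110.
s = Ps − Pb = 110 − 76 = 34.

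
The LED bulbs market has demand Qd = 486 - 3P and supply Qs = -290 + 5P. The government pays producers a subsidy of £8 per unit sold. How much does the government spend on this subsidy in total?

Pre-subsidy: 486 - 3P = -290 + 5P gives P* = 97, Q* = 195.
With the subsidy, sellers receive Ps = Pb + 8 for each unit, where Pb is the price buyers pay.
Supply in terms of Pb becomes Qs = -290 + 5(Pb + 8) = -250 + 5Pb. Setting this equal to demand: 486 - 3Pb = -250 + 5Pb, so Pb = 92.
Sellers receive Ps = 92 + 8 = 100; Q' = 486 − 3·92 = 210.
Government outlay = subsidy × quantity = 8 × 210 = 1680.

Government cost = £1680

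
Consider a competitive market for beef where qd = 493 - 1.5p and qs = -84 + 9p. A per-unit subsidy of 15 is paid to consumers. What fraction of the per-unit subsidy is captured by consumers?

Consumer share = 6/7

Pre-subsidy: 493 - 1.5p = -84 + 9p gives p* = 1154/21, q* = 2874/7.
With the rebate, buyers effectively pay pb = ps − 15, where ps is the price sellers receive.
Demand in terms of ps becomes qd = 493 − 1.5(ps − 15) = 515.5 - 1.5ps. Setting this equal to supply: 515.5 - 1.5ps = -84 + 9ps, so ps = 1199/21.
Buyers pay pb = 1199/21 − 15 = 884/21; q' = -84 + 9·(1199/21) = 3009/7.
Buyers' price falls by p* − pb = 1154/21 − 884/21 = 90/7; sellers' price rises by ps − p* = 1199/21 − 1154/21 = 15/7.
So consumers capture (90/7)/15 = 6/7 of each unit of subsidy.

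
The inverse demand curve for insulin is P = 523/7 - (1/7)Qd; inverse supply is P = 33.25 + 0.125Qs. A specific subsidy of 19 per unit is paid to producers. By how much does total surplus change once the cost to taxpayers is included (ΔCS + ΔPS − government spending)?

Pre-subsidy: 523/7 - (1/7)Q = 33.25 + 0.125Q gives Q* = 154.8 and P* = 52.6.
With the subsidy, sellers receive Ps = Pb + 19 for each unit, where Pb is the price buyers pay.
On the curves, Pb = 523/7 - (1/7)Q and Ps = 33.25 + 0.125Q; the wedge Ps − Pb = 19 gives 33.25 + 0.125Q − (523/7 - (1/7)Q) = 19, so Q' = 3386/15.
Then Pb = 523/7 − (1/7)·(3386/15) = 637/15 and Ps = 33.25 + 0.125·(3386/15) = 922/15.
ΔCS = ½(154.8 + 3386/15)(52.6 − 637/15) = 433808/225; ΔPS = ½(154.8 + 3386/15)(922/15 − 52.6) = 379582/225.
Government spending = 19 × 3386/15 = 64334/15.
Net change = 433808/225 + 379582/225 − 64334/15 = -10108/15. The loss equals the DWL triangle ½·19·1064/15.

Net change in total surplus = -10108/15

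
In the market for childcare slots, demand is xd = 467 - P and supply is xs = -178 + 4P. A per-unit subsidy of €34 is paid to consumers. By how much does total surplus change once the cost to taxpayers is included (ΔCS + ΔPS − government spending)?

Net change in total surplus = -€462.4

Pre-subsidy: 467 - P = -178 + 4P gives P* = 129, x* = 338.
With the rebate, buyers effectively pay Pb = Ps − 34, where Ps is the price sellers receive.
Demand in terms of Ps becomes xd = 467 − 1(Ps − 34) = 501 - Ps. Setting this equal to supply: 501 - Ps = -178 + 4Ps, so Ps = 135.8.
Buyers pay Pb = 135.8 − 34 = 101.8; x' = -178 + 4·135.8 = 365.2.
ΔCS = ½(338 + 365.2)(129 − 101.8) = 9563.52; ΔPS = ½(338 + 365.2)(135.8 − 129) = 2390.88.
Government spending = 34 × 365.2 = 12416.8.
Net change = 9563.52 + 2390.88 − 12416.8 = -462.4. The loss equals the DWL triangle ½·34·27.2.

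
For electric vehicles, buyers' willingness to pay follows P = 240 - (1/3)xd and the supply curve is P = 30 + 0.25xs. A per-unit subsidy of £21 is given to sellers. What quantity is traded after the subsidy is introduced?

x' = 396

Pre-subsidy: 240 - (1/3)x = 30 + 0.25x gives x* = 360 and P* = 120.
With the subsidy, sellers receive Ps = Pb + 21 for each unit, where Pb is the price buyers pay.
On the curves, Pb = 240 - (1/3)x and Ps = 30 + 0.25x; the wedge Ps − Pb = 21 gives 30 + 0.25x − (240 - (1/3)x) = 21, so x' = 396.
Then Pb = 240 − (1/3)·396 = 108 and Ps = 30 + 0.25·396 = 129.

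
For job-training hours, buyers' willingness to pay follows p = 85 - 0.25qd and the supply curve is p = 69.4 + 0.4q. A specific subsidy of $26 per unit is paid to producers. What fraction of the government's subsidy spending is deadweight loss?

Pre-subsidy: 85 - 0.25q = 69.4 + 0.4q gives q* = 24 and p* = 79.
With the subsidy, sellers receive ps = pb + 26 for each unit, where pb is the price buyers pay.
On the curves, pb = 85 - 0.25q and ps = 69.4 + 0.4q; the wedge ps − pb = 26 gives 69.4 + 0.4q − (85 - 0.25q) = 26, so q' = 64.
Then pb = 85 − 0.25·64 = 69 and ps = 69.4 + 0.4·64 = 95.
ΔCS = ½(24 + 64)(79 − 69) = 440; ΔPS = ½(24 + 64)(95 − 79) = 704.
Government spending = 26 × 64 = 1664.
DWL = ½ × 26 × (64 − 24) = 520; fraction = 520 / 1664 = 0.3125.

DWL / government spending = 0.3125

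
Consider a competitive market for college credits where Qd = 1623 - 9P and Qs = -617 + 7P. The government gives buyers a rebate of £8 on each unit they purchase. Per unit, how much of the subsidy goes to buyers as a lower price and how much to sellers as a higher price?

Pre-subsidy: 1623 - 9P = -617 + 7P gives P* = 140, Q* = 363.
With the rebate, buyers effectively pay Pb = Ps − 8, where Ps is the price sellers receive.
Demand in terms of Ps becomes Qd = 1623 − 9(Ps − 8) = 1695 - 9Ps. Setting this equal to supply: 1695 - 9Ps = -617 + 7Ps, so Ps = 144.5.
Buyers pay Pb = 144.5 − 8 = 136.5; Q' = -617 + 7·144.5 = 394.5.
Buyers' price falls by P* − Pb = 140 − 136.5 = 3.5; sellers' price rises by Ps − P* = 144.5 − 140 = 4.5.

Buyers gain £3.5 per unit; sellers gain £4.5 per unit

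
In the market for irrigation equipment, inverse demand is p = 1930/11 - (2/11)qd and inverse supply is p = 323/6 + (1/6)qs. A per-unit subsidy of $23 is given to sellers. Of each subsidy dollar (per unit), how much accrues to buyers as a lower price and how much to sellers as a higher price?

Buyers gain $12 per unit; sellers gain $11 per unit

Pre-subsidy: 1930/11 - (2/11)q = 323/6 + (1/6)q gives q* = 349 and p* = 112.
With the subsidy, sellers receive ps = pb + 23 for each unit, where pb is the price buyers pay.
On the curves, pb = 1930/11 - (2/11)q and ps = 323/6 + (1/6)q; the wedge ps − pb = 23 gives 323/6 + (1/6)q − (1930/11 - (2/11)q) = 23, so q' = 415.
Then pb = 1930/11 − (2/11)·415 = 100 and ps = 323/6 + (1/6)·415 = 123.
Buyers' price falls by p* − pb = 112 − 100 = 12; sellers' price rises by ps − p* = 123 − 112 = 11.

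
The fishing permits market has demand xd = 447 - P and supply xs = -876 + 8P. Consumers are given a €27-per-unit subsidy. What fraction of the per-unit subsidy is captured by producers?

Producer share = 1/9

Pre-subsidy: 447 - P = -876 + 8P gives P* = 147, x* = 300.
With the rebate, buyers effectively pay Pb = Ps − 27, where Ps is the price sellers receive.
Demand in terms of Ps becomes xd = 447 − 1(Ps − 27) = 474 - Ps. Setting this equal to supply: 474 - Ps = -876 + 8Ps, so Ps = 150.
Buyers pay Pb = 150 − 27 = 123; x' = -876 + 8·150 = 324.
Buyers' price falls by P* − Pb = 147 − 123 = 24; sellers' price rises by Ps − P* = 150 − 147 = 3.
So producers capture 3/27 = 1/9 of each unit of subsidy.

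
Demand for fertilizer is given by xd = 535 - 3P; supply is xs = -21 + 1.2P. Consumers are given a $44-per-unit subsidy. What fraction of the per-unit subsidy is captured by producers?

Producer share = 5/7

Pre-subsidy: 535 - 3P = -21 + 1.2P gives P* = 2780/21, x* = 965/7.
With the rebate, buyers effectively pay Pb = Ps − 44, where Ps is the price sellers receive.
Demand in terms of Ps becomes xd = 535 − 3(Ps − 44) = 667 - 3Ps. Setting this equal to supply: 667 - 3Ps = -21 + 1.2Ps, so Ps = 3440/21.
Buyers pay Pb = 3440/21 − 44 = 2516/21; x' = -21 + 1.2·(3440/21) = 1229/7.
Buyers' price falls by P* − Pb = 2780/21 − 2516/21 = 88/7; sellers' price rises by Ps − P* = 3440/21 − 2780/21 = 220/7.
So producers capture (220/7)/44 = 5/7 of each unit of subsidy.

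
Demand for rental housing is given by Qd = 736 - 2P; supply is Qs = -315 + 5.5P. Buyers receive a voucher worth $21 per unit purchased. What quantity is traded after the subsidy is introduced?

Q' = 7298/15

Pre-subsidy: 736 - 2P = -315 + 5.5P gives P* = 2102/15, Q* = 6836/15.
With the rebate, buyers effectively pay Pb = Ps − 21, where Ps is the price sellers receive.
Demand in terms of Ps becomes Qd = 736 − 2(Ps − 21) = 778 - 2Ps. Setting this equal to supply: 778 - 2Ps = -315 + 5.5Ps, so Ps = 2186/15.
Buyers pay Pb = 2186/15 − 21 = 1871/15; Q' = -315 + 5.5·(2186/15) = 7298/15.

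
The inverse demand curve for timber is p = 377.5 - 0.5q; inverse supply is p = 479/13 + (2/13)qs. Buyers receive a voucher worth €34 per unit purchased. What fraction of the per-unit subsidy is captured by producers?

Producer share = 4/17

Pre-subsidy: 377.5 - 0.5q = 479/13 + (2/13)q gives q* = 521 and p* = 117.
With the rebate, buyers effectively pay pb = ps − 34, where ps is the price sellers receive.
On the curves, pb = 377.5 - 0.5q and ps = 479/13 + (2/13)q; the wedge ps − pb = 34 gives 479/13 + (2/13)q − (377.5 - 0.5q) = 34, so q' = 573.
Then pb = 377.5 − 0.5·573 = 91 and ps = 479/13 + (2/13)·573 = 125.
Buyers' price falls by p* − pb = 117 − 91 = 26; sellers' price rises by ps − p* = 125 − 117 = 8.
So producers capture 8/34 = 4/17 of each unit of subsidy.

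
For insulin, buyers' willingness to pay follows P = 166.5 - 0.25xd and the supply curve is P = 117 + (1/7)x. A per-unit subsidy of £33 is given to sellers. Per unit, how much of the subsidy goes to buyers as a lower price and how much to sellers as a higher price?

Pre-subsidy: 166.5 - 0.25x = 117 + (1/7)x gives x* = 126 and P* = 135.
With the subsidy, sellers receive Ps = Pb + 33 for each unit, where Pb is the price buyers pay.
On the curves, Pb = 166.5 - 0.25x and Ps = 117 + (1/7)x; the wedge Ps − Pb = 33 gives 117 + (1/7)x − (166.5 - 0.25x) = 33, so x' = 210.
Then Pb = 166.5 − 0.25·210 = 114 and Ps = 117 + (1/7)·210 = 147.
Buyers' price falls by P* − Pb = 135 − 114 = 21; sellers' price rises by Ps − P* = 147 − 135 = 12.

Buyers gain £21 per unit; sellers gain £12 per unit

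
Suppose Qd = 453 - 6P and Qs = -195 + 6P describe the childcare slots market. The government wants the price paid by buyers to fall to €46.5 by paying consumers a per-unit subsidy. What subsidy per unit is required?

Required subsidy s = €15 per unit

At a buyer price of 46.5, quantity demanded is 453 − 6·46.5 = 174.
Sellers supply 174 only when they receive Ps with -195 + 6·Ps = 174, i.e. Ps = 61.5.
s = Ps − Pb = 61.5 − 46.5 = 15.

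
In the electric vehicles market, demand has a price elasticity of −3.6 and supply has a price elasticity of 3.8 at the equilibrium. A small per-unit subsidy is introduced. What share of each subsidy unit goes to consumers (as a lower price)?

For a small subsidy around the equilibrium, the benefit split depends on the relative slopes, which at a point are proportional to the elasticities.
Buyer share = εs/(εs + |εd|) = 3.8/(3.8 + 3.6) = 19/37; seller share = |εd|/(εs + |εd|) = 18/37.

Consumer share = 19/37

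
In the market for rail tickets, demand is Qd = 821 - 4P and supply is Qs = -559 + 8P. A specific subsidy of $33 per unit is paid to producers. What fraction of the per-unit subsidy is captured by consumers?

Consumer share = 2/3

Pre-subsidy: 821 - 4P = -559 + 8P gives P* = 115, Q* = 361.
With the subsidy, sellers receive Ps = Pb + 33 for each unit, where Pb is the price buyers pay.
Supply in terms of Pb becomes Qs = -559 + 8(Pb + 33) = -295 + 8Pb. Setting this equal to demand: 821 - 4Pb = -295 + 8Pb, so Pb = 93.
Sellers receive Ps = 93 + 33 = 126; Q' = 821 − 4·93 = 449.
Buyers' price falls by P* − Pb = 115 − 93 = 22; sellers' price rises by Ps − P* = 126 − 115 = 11.
So consumers capture 22/33 = 2/3 of each unit of subsidy.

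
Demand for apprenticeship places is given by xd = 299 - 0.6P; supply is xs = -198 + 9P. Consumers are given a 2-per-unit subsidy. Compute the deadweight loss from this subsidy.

Pre-subsidy: 299 - 0.6P = -198 + 9P gives P* = 2485/48, x* = 267.9375.
With the rebate, buyers effectively pay Pb = Ps − 2, where Ps is the price sellers receive.
Demand in terms of Ps becomes xd = 299 − 0.6(Ps − 2) = 300.2 - 0.6Ps. Setting this equal to supply: 300.2 - 0.6Ps = -198 + 9Ps, so Ps = 2491/48.
Buyers pay Pb = 2491/48 − 2 = 2395/48; x' = -198 + 9·(2491/48) = 269.0625.
The subsidy expands output by 269.0625 − 267.9375 = 1.125 past the efficient level; on those units the gap between marginal cost and willingness to pay runs from 0 up to 2.
DWL = ½ × 2 × 1.125 = 1.125.

Deadweight loss = 1.125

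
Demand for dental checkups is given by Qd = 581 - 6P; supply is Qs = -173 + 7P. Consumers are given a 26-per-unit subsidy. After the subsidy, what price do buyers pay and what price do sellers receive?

Buyers pay 44; sellers receive 70

Pre-subsidy: 581 - 6P = -173 + 7P gives P* = 58, Q* = 233.
With the rebate, buyers effectively pay Pb = Ps − 26, where Ps is the price sellers receive.
Demand in terms of Ps becomes Qd = 581 − 6(Ps − 26) = 737 - 6Ps. Setting this equal to supply: 737 - 6Ps = -173 + 7Ps, so Ps = 70.
Buyers pay Pb = 70 − 26 = 44; Q' = -173 + 7·70 = 317.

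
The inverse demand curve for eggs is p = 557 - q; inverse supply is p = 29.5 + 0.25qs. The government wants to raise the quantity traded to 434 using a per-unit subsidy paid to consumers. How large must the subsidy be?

At q = 434, from the demand curve buyers pay pb = 557 − 1·434 = 123; from the supply curve sellers need ps = 29.5 + 0.25·434 = 138.
The subsidy must fill the gap: s = ps − pb = 138 − 123 = 15.

Required subsidy s = 15 per unit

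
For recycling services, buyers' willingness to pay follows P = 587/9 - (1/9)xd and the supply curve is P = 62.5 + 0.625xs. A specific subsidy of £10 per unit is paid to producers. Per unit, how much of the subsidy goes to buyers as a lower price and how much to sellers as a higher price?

Pre-subsidy: 587/9 - (1/9)x = 62.5 + 0.625x gives x* = 196/53 and P* = 3435/53.
With the subsidy, sellers receive Ps = Pb + 10 for each unit, where Pb is the price buyers pay.
On the curves, Pb = 587/9 - (1/9)x and Ps = 62.5 + 0.625x; the wedge Ps − Pb = 10 gives 62.5 + 0.625x − (587/9 - (1/9)x) = 10, so x' = 916/53.
Then Pb = 587/9 − (1/9)·(916/53) = 3355/53 and Ps = 62.5 + 0.625·(916/53) = 3885/53.
Buyers' price falls by P* − Pb = 3435/53 − 3355/53 = 80/53; sellers' price rises by Ps − P* = 3885/53 − 3435/53 = 450/53.

Buyers gain 80/53 per unit; sellers gain 450/53 per unit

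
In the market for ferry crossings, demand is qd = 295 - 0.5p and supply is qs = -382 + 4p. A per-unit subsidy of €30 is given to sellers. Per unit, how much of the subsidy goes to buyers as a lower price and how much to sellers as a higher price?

Pre-subsidy: 295 - 0.5p = -382 + 4p gives p* = 1354/9, q* = 1978/9.
With the subsidy, sellers receive ps = pb + 30 for each unit, where pb is the price buyers pay.
Supply in terms of pb becomes qs = -382 + 4(pb + 30) = -262 + 4pb. Setting this equal to demand: 295 - 0.5pb = -262 + 4pb, so pb = 1114/9.
Sellers receive ps = 1114/9 + 30 = 1384/9; q' = 295 − 0.5·(1114/9) = 2098/9.
Buyers' price falls by p* − pb = 1354/9 − 1114/9 = 80/3; sellers' price rises by ps − p* = 1384/9 − 1354/9 = 10/3.

Buyers gain 80/3 per unit; sellers gain 10/3 per unit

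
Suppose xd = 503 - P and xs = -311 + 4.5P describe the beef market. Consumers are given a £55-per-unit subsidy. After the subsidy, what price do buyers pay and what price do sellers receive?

Buyers pay £103; sellers receive £158

Pre-subsidy: 503 - P = -311 + 4.5P gives P* = 148, x* = 355.
With the rebate, buyers effectively pay Pb = Ps − 55, where Ps is the price sellers receive.
Demand in terms of Ps becomes xd = 503 − 1(Ps − 55) = 558 - Ps. Setting this equal to supply: 558 - Ps = -311 + 4.5Ps, so Ps = 158.
Buyers pay Pb = 158 − 55 = 103; x' = -311 + 4.5·158 = 400.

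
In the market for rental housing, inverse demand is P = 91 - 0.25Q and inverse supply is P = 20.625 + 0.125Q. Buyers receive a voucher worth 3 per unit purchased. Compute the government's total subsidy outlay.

Pre-subsidy: 91 - 0.25Q = 20.625 + 0.125Q gives Q* = 563/3 and P* = 529/12.
With the rebate, buyers effectively pay Pb = Ps − 3, where Ps is the price sellers receive.
On the curves, Pb = 91 - 0.25Q and Ps = 20.625 + 0.125Q; the wedge Ps − Pb = 3 gives 20.625 + 0.125Q − (91 - 0.25Q) = 3, so Q' = 587/3.
Then Pb = 91 − 0.25·(587/3) = 505/12 and Ps = 20.625 + 0.125·(587/3) = 541/12.
Government outlay = subsidy × quantity = 3 × 587/3 = 587.

Government cost = 587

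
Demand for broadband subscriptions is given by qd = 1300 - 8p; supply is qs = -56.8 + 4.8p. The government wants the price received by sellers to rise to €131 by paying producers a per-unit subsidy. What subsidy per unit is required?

At a seller price of 131, quantity supplied is -56.8 + 4.8·131 = 572.
Buyers absorb 572 only when they pay pb with 1300 − 8·pb = 572, i.e. pb = 91.
s = ps − pb = 131 − 91 = 40.

Required subsidy s = €40 per unit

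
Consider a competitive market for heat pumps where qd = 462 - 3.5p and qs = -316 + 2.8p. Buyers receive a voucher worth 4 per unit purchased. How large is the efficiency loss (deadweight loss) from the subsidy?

Deadweight loss = 112/9

Pre-subsidy: 462 - 3.5p = -316 + 2.8p gives p* = 7780/63, q* = 268/9.
With the rebate, buyers effectively pay pb = ps − 4, where ps is the price sellers receive.
Demand in terms of ps becomes qd = 462 − 3.5(ps − 4) = 476 - 3.5ps. Setting this equal to supply: 476 - 3.5ps = -316 + 2.8ps, so ps = 880/7.
Buyers pay pb = 880/7 − 4 = 852/7; q' = -316 + 2.8·(880/7) = 36.
The subsidy expands output by 36 − 268/9 = 56/9 past the efficient level; on those units the gap between marginal cost and willingness to pay runs from 0 up to 4.
DWL = ½ × 4 × 56/9 = 112/9.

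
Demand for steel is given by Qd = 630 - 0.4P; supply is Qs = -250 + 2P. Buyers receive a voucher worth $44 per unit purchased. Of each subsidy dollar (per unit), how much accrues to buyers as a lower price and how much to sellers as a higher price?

Buyers gain 110/3 per unit; sellers gain 22/3 per unit

Pre-subsidy: 630 - 0.4P = -250 + 2P gives P* = 1100/3, Q* = 1450/3.
With the rebate, buyers effectively pay Pb = Ps − 44, where Ps is the price sellers receive.
Demand in terms of Ps becomes Qd = 630 − 0.4(Ps − 44) = 647.6 - 0.4Ps. Setting this equal to supply: 647.6 - 0.4Ps = -250 + 2Ps, so Ps = 374.
Buyers pay Pb = 374 − 44 = 330; Q' = -250 + 2·374 = 498.
Buyers' price falls by P* − Pb = 1100/3 − 330 = 110/3; sellers' price rises by Ps − P* = 374 − 1100/3 = 22/3.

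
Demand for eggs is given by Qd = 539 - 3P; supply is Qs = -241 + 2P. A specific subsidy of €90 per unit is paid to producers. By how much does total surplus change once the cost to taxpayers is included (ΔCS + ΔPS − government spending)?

Pre-subsidy: 539 - 3P = -241 + 2P gives P* = 156, Q* = 71.
With the subsidy, sellers receive Ps = Pb + 90 for each unit, where Pb is the price buyers pay.
Supply in terms of Pb becomes Qs = -241 + 2(Pb + 90) = -61 + 2Pb. Setting this equal to demand: 539 - 3Pb = -61 + 2Pb, so Pb = 120.
Sellers receive Ps = 120 + 90 = 210; Q' = 539 − 3·120 = 179.
ΔCS = ½(71 + 179)(156 − 120) = 4500; ΔPS = ½(71 + 179)(210 − 156) = 6750.
Government spending = 90 × 179 = 16110.
Net change = 4500 + 6750 − 16110 = -4860. The loss equals the DWL triangle ½·90·108.

Net change in total surplus = -€4860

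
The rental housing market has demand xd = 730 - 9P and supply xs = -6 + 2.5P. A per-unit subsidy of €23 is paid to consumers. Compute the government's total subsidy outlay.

Pre-subsidy: 730 - 9P = -6 + 2.5P gives P* = 64, x* = 154.
With the rebate, buyers effectively pay Pb = Ps − 23, where Ps is the price sellers receive.
Demand in terms of Ps becomes xd = 730 − 9(Ps − 23) = 937 - 9Ps. Setting this equal to supply: 937 - 9Ps = -6 + 2.5Ps, so Ps = 82.
Buyers pay Pb = 82 − 23 = 59; x' = -6 + 2.5·82 = 199.
Government outlay = subsidy × quantity = 23 × 199 = 4577.

Government cost = €4577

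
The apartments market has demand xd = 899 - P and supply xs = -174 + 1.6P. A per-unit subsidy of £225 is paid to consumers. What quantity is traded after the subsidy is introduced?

Pre-subsidy: 899 - P = -174 + 1.6P gives P* = 5365/13, x* = 6322/13.
With the rebate, buyers effectively pay Pb = Ps − 225, where Ps is the price sellers receive.
Demand in terms of Ps becomes xd = 899 − 1(Ps − 225) = 1124 - Ps. Setting this equal to supply: 1124 - Ps = -174 + 1.6Ps, so Ps = 6490/13.
Buyers pay Pb = 6490/13 − 225 = 3565/13; x' = -174 + 1.6·(6490/13) = 8122/13.

x' = 8122/13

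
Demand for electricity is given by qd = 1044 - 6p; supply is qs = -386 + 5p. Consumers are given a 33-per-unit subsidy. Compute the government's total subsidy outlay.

Pre-subsidy: 1044 - 6p = -386 + 5p gives p* = 130, q* = 264.
With the rebate, buyers effectively pay pb = ps − 33, where ps is the price sellers receive.
Demand in terms of ps becomes qd = 1044 − 6(ps − 33) = 1242 - 6ps. Setting this equal to supply: 1242 - 6ps = -386 + 5ps, so ps = 148.
Buyers pay pb = 148 − 33 = 115; q' = -386 + 5·148 = 354.
Government outlay = subsidy × quantity = 33 × 354 = 11682.

Government cost = 11682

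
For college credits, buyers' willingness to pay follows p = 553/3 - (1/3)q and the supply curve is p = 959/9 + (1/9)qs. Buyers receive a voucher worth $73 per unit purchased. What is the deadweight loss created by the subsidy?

Deadweight loss = $5995.125

Pre-subsidy: 553/3 - (1/3)q = 959/9 + (1/9)q gives q* = 175 and p* = 126.
With the rebate, buyers effectively pay pb = ps − 73, where ps is the price sellers receive.
On the curves, pb = 553/3 - (1/3)q and ps = 959/9 + (1/9)q; the wedge ps − pb = 73 gives 959/9 + (1/9)q − (553/3 - (1/3)q) = 73, so q' = 339.25.
Then pb = 553/3 − (1/3)·339.25 = 71.25 and ps = 959/9 + (1/9)·339.25 = 144.25.
The subsidy expands output by 339.25 − 175 = 164.25 past the efficient level; on those units the gap between marginal cost and willingness to pay runs from 0 up to 73.
DWL = ½ × 73 × 164.25 = 5995.125.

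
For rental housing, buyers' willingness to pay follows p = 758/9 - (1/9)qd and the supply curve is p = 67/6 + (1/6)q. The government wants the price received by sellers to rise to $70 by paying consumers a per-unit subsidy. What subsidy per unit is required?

At a seller price of 70, quantity supplied is -67 + 6·70 = 353.
Buyers absorb 353 only when they pay pb = 758/9 − (1/9)·353 = 45.
s = ps − pb = 70 − 45 = 25.

Required subsidy s = $25 per unit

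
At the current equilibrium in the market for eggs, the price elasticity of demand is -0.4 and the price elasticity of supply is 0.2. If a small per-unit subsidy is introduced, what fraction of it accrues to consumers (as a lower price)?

For a small subsidy around the equilibrium, the benefit split depends on the relative slopes, which at a point are proportional to the elasticities.
Buyer share = εs/(εs + |εd|) = 0.2/(0.2 + 0.4) = 1/3; seller share = |εd|/(εs + |εd|) = 2/3.

Consumer share = 1/3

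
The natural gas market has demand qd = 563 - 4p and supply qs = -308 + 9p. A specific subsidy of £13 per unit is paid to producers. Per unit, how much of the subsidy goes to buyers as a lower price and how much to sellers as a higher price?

Buyers gain £9 per unit; sellers gain £4 per unit

Pre-subsidy: 563 - 4p = -308 + 9p gives p* = 67, q* = 295.
With the subsidy, sellers receive ps = pb + 13 for each unit, where pb is the price buyers pay.
Supply in terms of pb becomes qs = -308 + 9(pb + 13) = -191 + 9pb. Setting this equal to demand: 563 - 4pb = -191 + 9pb, so pb = 58.
Sellers receive ps = 58 + 13 = 71; q' = 563 − 4·58 = 331.
Buyers' price falls by p* − pb = 67 − 58 = 9; sellers' price rises by ps − p* = 71 − 67 = 4.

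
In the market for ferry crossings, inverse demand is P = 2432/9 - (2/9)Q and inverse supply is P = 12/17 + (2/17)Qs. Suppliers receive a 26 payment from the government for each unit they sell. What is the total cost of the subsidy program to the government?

Pre-subsidy: 2432/9 - (2/9)Q = 12/17 + (2/17)Q gives Q* = 793 and P* = 94.
With the subsidy, sellers receive Ps = Pb + 26 for each unit, where Pb is the price buyers pay.
On the curves, Pb = 2432/9 - (2/9)Q and Ps = 12/17 + (2/17)Q; the wedge Ps − Pb = 26 gives 12/17 + (2/17)Q − (2432/9 - (2/9)Q) = 26, so Q' = 869.5.
Then Pb = 2432/9 − (2/9)·869.5 = 77 and Ps = 12/17 + (2/17)·869.5 = 103.
Government outlay = subsidy × quantity = 26 × 869.5 = 22607.

Government cost = 22607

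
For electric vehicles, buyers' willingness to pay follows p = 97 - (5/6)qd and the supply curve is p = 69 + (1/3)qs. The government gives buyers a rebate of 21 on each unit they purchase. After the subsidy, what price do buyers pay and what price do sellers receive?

Buyers pay 62; sellers receive 83

Pre-subsidy: 97 - (5/6)q = 69 + (1/3)q gives q* = 24 and p* = 77.
With the rebate, buyers effectively pay pb = ps − 21, where ps is the price sellers receive.
On the curves, pb = 97 - (5/6)q and ps = 69 + (1/3)q; the wedge ps − pb = 21 gives 69 + (1/3)q − (97 - (5/6)q) = 21, so q' = 42.
Then pb = 97 − (5/6)·42 = 62 and ps = 69 + (1/3)·42 = 83.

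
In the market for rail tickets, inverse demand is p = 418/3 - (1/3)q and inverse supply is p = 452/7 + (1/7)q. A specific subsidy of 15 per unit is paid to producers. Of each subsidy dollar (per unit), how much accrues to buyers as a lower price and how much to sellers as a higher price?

Pre-subsidy: 418/3 - (1/3)q = 452/7 + (1/7)q gives q* = 157 and p* = 87.
With the subsidy, sellers receive ps = pb + 15 for each unit, where pb is the price buyers pay.
On the curves, pb = 418/3 - (1/3)q and ps = 452/7 + (1/7)q; the wedge ps − pb = 15 gives 452/7 + (1/7)q − (418/3 - (1/3)q) = 15, so q' = 188.5.
Then pb = 418/3 − (1/3)·188.5 = 76.5 and ps = 452/7 + (1/7)·188.5 = 91.5.
Buyers' price falls by p* − pb = 87 − 76.5 = 10.5; sellers' price rises by ps − p* = 91.5 − 87 = 4.5.

Buyers gain 10.5 per unit; sellers gain 4.5 per unit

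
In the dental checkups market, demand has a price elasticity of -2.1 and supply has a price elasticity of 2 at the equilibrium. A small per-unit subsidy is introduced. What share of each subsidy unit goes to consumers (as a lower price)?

For a small subsidy around the equilibrium, the benefit split depends on the relative slopes, which at a point are proportional to the elasticities.
Buyer share = εs/(εs + |εd|) = 2/(2 + 2.1) = 20/41; seller share = |εd|/(εs + |εd|) = 21/41.

Consumer share = 20/41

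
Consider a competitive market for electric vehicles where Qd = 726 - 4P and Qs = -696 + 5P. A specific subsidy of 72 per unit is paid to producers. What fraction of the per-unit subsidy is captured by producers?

Pre-subsidy: 726 - 4P = -696 + 5P gives P* = 158, Q* = 94.
With the subsidy, sellers receive Ps = Pb + 72 for each unit, where Pb is the price buyers pay.
Supply in terms of Pb becomes Qs = -696 + 5(Pb + 72) = -336 + 5Pb. Setting this equal to demand: 726 - 4Pb = -336 + 5Pb, so Pb = 118.
Sellers receive Ps = 118 + 72 = 190; Q' = 726 − 4·118 = 254.
Buyers' price falls by P* − Pb = 158 − 118 = 40; sellers' price rises by Ps − P* = 190 − 158 = 32.
So producers capture 32/72 = 4/9 of each unit of subsidy.

Producer share = 4/9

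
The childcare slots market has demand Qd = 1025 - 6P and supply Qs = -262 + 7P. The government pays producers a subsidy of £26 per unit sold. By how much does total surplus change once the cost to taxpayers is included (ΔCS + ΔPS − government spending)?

Net change in total surplus = -£1092

Pre-subsidy: 1025 - 6P = -262 + 7P gives P* = 99, Q* = 431.
With the subsidy, sellers receive Ps = Pb + 26 for each unit, where Pb is the price buyers pay.
Supply in terms of Pb becomes Qs = -262 + 7(Pb + 26) = -80 + 7Pb. Setting this equal to demand: 1025 - 6Pb = -80 + 7Pb, so Pb = 85.
Sellers receive Ps = 85 + 26 = 111; Q' = 1025 − 6·85 = 515.
ΔCS = ½(431 + 515)(99 − 85) = 6622; ΔPS = ½(431 + 515)(111 − 99) = 5676.
Government spending = 26 × 515 = 13390.
Net change = 6622 + 5676 − 13390 = -1092. The loss equals the DWL triangle ½·26·84.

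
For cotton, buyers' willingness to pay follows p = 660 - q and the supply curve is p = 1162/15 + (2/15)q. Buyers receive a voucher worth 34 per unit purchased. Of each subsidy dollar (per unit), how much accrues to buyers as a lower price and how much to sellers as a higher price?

Buyers gain 30 per unit; sellers gain 4 per unit

Pre-subsidy: 660 - q = 1162/15 + (2/15)q gives q* = 514 and p* = 146.
With the rebate, buyers effectively pay pb = ps − 34, where ps is the price sellers receive.
On the curves, pb = 660 - q and ps = 1162/15 + (2/15)q; the wedge ps − pb = 34 gives 1162/15 + (2/15)q − (660 - q) = 34, so q' = 544.
Then pb = 660 − 1·544 = 116 and ps = 1162/15 + (2/15)·544 = 150.
Buyers' price falls by p* − pb = 146 − 116 = 30; sellers' price rises by ps − p* = 150 − 146 = 4.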